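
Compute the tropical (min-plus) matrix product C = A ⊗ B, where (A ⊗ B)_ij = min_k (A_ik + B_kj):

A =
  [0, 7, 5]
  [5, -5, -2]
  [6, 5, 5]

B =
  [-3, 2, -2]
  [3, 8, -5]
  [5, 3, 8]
A ⊗ B =
  [-3, 2, -2]
  [-2, 1, -10]
  [3, 8, 0]

Apply the min-plus product entry-by-entry:
  C[0][0] = min over k of (A[0][0] + B[0][0] = 0 + -3 = -3, A[0][1] + B[1][0] = 7 + 3 = 10, A[0][2] + B[2][0] = 5 + 5 = 10) = -3 (attained at k = 0)
  C[0][1] = min over k of (A[0][0] + B[0][1] = 0 + 2 = 2, A[0][1] + B[1][1] = 7 + 8 = 15, A[0][2] + B[2][1] = 5 + 3 = 8) = 2 (attained at k = 0)
  C[0][2] = min over k of (A[0][0] + B[0][2] = 0 + -2 = -2, A[0][1] + B[1][2] = 7 + -5 = 2, A[0][2] + B[2][2] = 5 + 8 = 13) = -2 (attained at k = 0)
  C[1][0] = min over k of (A[1][0] + B[0][0] = 5 + -3 = 2, A[1][1] + B[1][0] = -5 + 3 = -2, A[1][2] + B[2][0] = -2 + 5 = 3) = -2 (attained at k = 1)
  C[1][1] = min over k of (A[1][0] + B[0][1] = 5 + 2 = 7, A[1][1] + B[1][1] = -5 + 8 = 3, A[1][2] + B[2][1] = -2 + 3 = 1) = 1 (attained at k = 2)
  C[1][2] = min over k of (A[1][0] + B[0][2] = 5 + -2 = 3, A[1][1] + B[1][2] = -5 + -5 = -10, A[1][2] + B[2][2] = -2 + 8 = 6) = -10 (attained at k = 1)
  C[2][0] = min over k of (A[2][0] + B[0][0] = 6 + -3 = 3, A[2][1] + B[1][0] = 5 + 3 = 8, A[2][2] + B[2][0] = 5 + 5 = 10) = 3 (attained at k = 0)
  C[2][1] = min over k of (A[2][0] + B[0][1] = 6 + 2 = 8, A[2][1] + B[1][1] = 5 + 8 = 13, A[2][2] + B[2][1] = 5 + 3 = 8) = 8 (attained at k = 0)
  C[2][2] = min over k of (A[2][0] + B[0][2] = 6 + -2 = 4, A[2][1] + B[1][2] = 5 + -5 = 0, A[2][2] + B[2][2] = 5 + 8 = 13) = 0 (attained at k = 1)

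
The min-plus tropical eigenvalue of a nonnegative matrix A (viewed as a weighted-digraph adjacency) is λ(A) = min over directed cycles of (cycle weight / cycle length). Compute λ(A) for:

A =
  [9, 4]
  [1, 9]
λ(A) = 5/2

Enumerate directed cycles and compute their means (weight / length). Sample:
  cycle 0 → 0: weight = 9, length = 1, mean = 9/1 ≈ 9.000
  cycle 1 → 1: weight = 9, length = 1, mean = 9/1 ≈ 9.000
  cycle 0 → 1 → 0: weight = 5, length = 2, mean = 5/2 ≈ 2.500
  cycle 1 → 0 → 1: weight = 5, length = 2, mean = 5/2 ≈ 2.500
Minimum mean = 2.500, attained e.g. along the cycle 0 → 1 → 0 with weight 5 and length 2. So λ(A) = 5/2 = 5/2.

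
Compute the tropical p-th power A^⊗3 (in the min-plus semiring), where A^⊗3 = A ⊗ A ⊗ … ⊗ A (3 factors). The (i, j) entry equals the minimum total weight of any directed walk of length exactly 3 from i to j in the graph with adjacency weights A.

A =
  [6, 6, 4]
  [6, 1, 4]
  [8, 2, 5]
A^⊗3 =
  [12, 7, 10]
  [8, 3, 6]
  [9, 4, 7]

Each entry (A^⊗3)_ij equals the minimum over all length-3 walks i = v_0 → v_1 → … → v_3 = j of Σ_t A[v_t][v_{t+1}]. For example, for (i, j) = (0, 2) we minimise over 9 possible intermediate vertex sequences; the minimum is 10, attained along the walk 0 → 2 → 1 → 2.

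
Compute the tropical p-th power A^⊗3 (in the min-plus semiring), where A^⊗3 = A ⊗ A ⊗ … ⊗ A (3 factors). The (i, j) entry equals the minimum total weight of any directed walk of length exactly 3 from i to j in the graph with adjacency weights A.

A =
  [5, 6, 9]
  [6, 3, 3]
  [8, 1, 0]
A^⊗3 =
  [15, 10, 9]
  [10, 4, 3]
  [7, 1, 0]

Each entry (A^⊗3)_ij equals the minimum over all length-3 walks i = v_0 → v_1 → … → v_3 = j of Σ_t A[v_t][v_{t+1}]. For example, for (i, j) = (0, 2) we minimise over 9 possible intermediate vertex sequences; the minimum is 9, attained along the walk 0 → 1 → 2 → 2.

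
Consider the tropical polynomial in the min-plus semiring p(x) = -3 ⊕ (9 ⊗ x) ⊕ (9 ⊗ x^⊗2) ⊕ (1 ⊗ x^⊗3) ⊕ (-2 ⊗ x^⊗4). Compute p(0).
p(0) = -3

A tropical monomial a ⊗ x^⊗i evaluates to a + i · x. Evaluating each term at x = 0:
  Term 0 contributes -3 + 0 · 0 = -3
  Term 1 contributes 9 + 1 · 0 = 9
  Term 2 contributes 9 + 2 · 0 = 9
  Term 3 contributes 1 + 3 · 0 = 1
  Term 4 contributes -2 + 4 · 0 = -2
p(0) = ⊕ of these = min[-3, 9, 9, 1, -2] = -3.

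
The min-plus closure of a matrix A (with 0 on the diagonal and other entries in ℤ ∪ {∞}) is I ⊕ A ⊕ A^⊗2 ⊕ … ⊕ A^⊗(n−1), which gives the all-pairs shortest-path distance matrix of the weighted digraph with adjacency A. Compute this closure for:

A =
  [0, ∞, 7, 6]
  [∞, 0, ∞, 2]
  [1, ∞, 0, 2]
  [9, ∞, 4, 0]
Closure =
  [0, ∞, 7, 6]
  [7, 0, 6, 2]
  [1, ∞, 0, 2]
  [5, ∞, 4, 0]

This is the Floyd-Warshall all-pairs shortest-path computation. For each intermediate vertex k = 0, 1, …, 3, update dist[i][j] ← min(dist[i][j], dist[i][k] + dist[k][j]). The final matrix gives, for each (i, j), the minimum total weight of any directed path from i to j (possibly empty when i = j).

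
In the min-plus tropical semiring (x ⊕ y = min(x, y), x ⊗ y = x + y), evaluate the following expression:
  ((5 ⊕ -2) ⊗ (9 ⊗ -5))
((5 ⊕ -2) ⊗ (9 ⊗ -5)) = 2

Expand innermost to outermost. Recall ⊕ takes the minimum of its arguments and ⊗ takes their sum. Working out the expression ((5 ⊕ -2) ⊗ (9 ⊗ -5)) gives 2.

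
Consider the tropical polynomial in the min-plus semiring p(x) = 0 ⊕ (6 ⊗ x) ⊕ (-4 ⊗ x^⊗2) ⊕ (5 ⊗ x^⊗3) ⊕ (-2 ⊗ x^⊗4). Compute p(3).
p(3) = 0

A tropical monomial a ⊗ x^⊗i evaluates to a + i · x. Evaluating each term at x = 3:
  Term 0 contributes 0 + 0 · 3 = 0
  Term 1 contributes 6 + 1 · 3 = 9
  Term 2 contributes -4 + 2 · 3 = 2
  Term 3 contributes 5 + 3 · 3 = 14
  Term 4 contributes -2 + 4 · 3 = 10
p(3) = ⊕ of these = min[0, 9, 2, 14, 10] = 0.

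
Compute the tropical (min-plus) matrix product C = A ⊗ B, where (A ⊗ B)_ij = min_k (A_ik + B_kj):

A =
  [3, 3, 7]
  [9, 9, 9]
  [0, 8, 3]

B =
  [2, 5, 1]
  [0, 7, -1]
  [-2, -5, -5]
A ⊗ B =
  [3, 2, 2]
  [7, 4, 4]
  [1, -2, -2]

Apply the min-plus product entry-by-entry:
  C[0][0] = min over k of (A[0][0] + B[0][0] = 3 + 2 = 5, A[0][1] + B[1][0] = 3 + 0 = 3, A[0][2] + B[2][0] = 7 + -2 = 5) = 3 (attained at k = 1)
  C[0][1] = min over k of (A[0][0] + B[0][1] = 3 + 5 = 8, A[0][1] + B[1][1] = 3 + 7 = 10, A[0][2] + B[2][1] = 7 + -5 = 2) = 2 (attained at k = 2)
  C[0][2] = min over k of (A[0][0] + B[0][2] = 3 + 1 = 4, A[0][1] + B[1][2] = 3 + -1 = 2, A[0][2] + B[2][2] = 7 + -5 = 2) = 2 (attained at k = 1)
  C[1][0] = min over k of (A[1][0] + B[0][0] = 9 + 2 = 11, A[1][1] + B[1][0] = 9 + 0 = 9, A[1][2] + B[2][0] = 9 + -2 = 7) = 7 (attained at k = 2)
  C[1][1] = min over k of (A[1][0] + B[0][1] = 9 + 5 = 14, A[1][1] + B[1][1] = 9 + 7 = 16, A[1][2] + B[2][1] = 9 + -5 = 4) = 4 (attained at k = 2)
  C[1][2] = min over k of (A[1][0] + B[0][2] = 9 + 1 = 10, A[1][1] + B[1][2] = 9 + -1 = 8, A[1][2] + B[2][2] = 9 + -5 = 4) = 4 (attained at k = 2)
  C[2][0] = min over k of (A[2][0] + B[0][0] = 0 + 2 = 2, A[2][1] + B[1][0] = 8 + 0 = 8, A[2][2] + B[2][0] = 3 + -2 = 1) = 1 (attained at k = 2)
  C[2][1] = min over k of (A[2][0] + B[0][1] = 0 + 5 = 5, A[2][1] + B[1][1] = 8 + 7 = 15, A[2][2] + B[2][1] = 3 + -5 = -2) = -2 (attained at k = 2)
  C[2][2] = min over k of (A[2][0] + B[0][2] = 0 + 1 = 1, A[2][1] + B[1][2] = 8 + -1 = 7, A[2][2] + B[2][2] = 3 + -5 = -2) = -2 (attained at k = 2)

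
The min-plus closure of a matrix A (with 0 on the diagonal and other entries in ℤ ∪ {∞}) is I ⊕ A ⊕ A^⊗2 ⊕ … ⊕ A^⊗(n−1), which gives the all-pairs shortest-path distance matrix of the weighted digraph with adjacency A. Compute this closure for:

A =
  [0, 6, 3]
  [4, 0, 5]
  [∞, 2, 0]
Closure =
  [0, 5, 3]
  [4, 0, 5]
  [6, 2, 0]

This is the Floyd-Warshall all-pairs shortest-path computation. For each intermediate vertex k = 0, 1, …, 2, update dist[i][j] ← min(dist[i][j], dist[i][k] + dist[k][j]). The final matrix gives, for each (i, j), the minimum total weight of any directed path from i to j (possibly empty when i = j).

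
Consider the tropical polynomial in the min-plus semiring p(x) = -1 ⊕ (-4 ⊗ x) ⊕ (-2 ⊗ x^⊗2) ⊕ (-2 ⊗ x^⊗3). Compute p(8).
p(8) = -1

A tropical monomial a ⊗ x^⊗i evaluates to a + i · x. Evaluating each term at x = 8:
  Term 0 contributes -1 + 0 · 8 = -1
  Term 1 contributes -4 + 1 · 8 = 4
  Term 2 contributes -2 + 2 · 8 = 14
  Term 3 contributes -2 + 3 · 8 = 22
p(8) = ⊕ of these = min[-1, 4, 14, 22] = -1.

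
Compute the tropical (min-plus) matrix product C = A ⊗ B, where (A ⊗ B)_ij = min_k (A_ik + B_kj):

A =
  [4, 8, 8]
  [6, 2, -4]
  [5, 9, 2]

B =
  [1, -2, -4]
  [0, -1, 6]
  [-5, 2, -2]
A ⊗ B =
  [3, 2, 0]
  [-9, -2, -6]
  [-3, 3, 0]

Apply the min-plus product entry-by-entry:
  C[0][0] = min over k of (A[0][0] + B[0][0] = 4 + 1 = 5, A[0][1] + B[1][0] = 8 + 0 = 8, A[0][2] + B[2][0] = 8 + -5 = 3) = 3 (attained at k = 2)
  C[0][1] = min over k of (A[0][0] + B[0][1] = 4 + -2 = 2, A[0][1] + B[1][1] = 8 + -1 = 7, A[0][2] + B[2][1] = 8 + 2 = 10) = 2 (attained at k = 0)
  C[0][2] = min over k of (A[0][0] + B[0][2] = 4 + -4 = 0, A[0][1] + B[1][2] = 8 + 6 = 14, A[0][2] + B[2][2] = 8 + -2 = 6) = 0 (attained at k = 0)
  C[1][0] = min over k of (A[1][0] + B[0][0] = 6 + 1 = 7, A[1][1] + B[1][0] = 2 + 0 = 2, A[1][2] + B[2][0] = -4 + -5 = -9) = -9 (attained at k = 2)
  C[1][1] = min over k of (A[1][0] + B[0][1] = 6 + -2 = 4, A[1][1] + B[1][1] = 2 + -1 = 1, A[1][2] + B[2][1] = -4 + 2 = -2) = -2 (attained at k = 2)
  C[1][2] = min over k of (A[1][0] + B[0][2] = 6 + -4 = 2, A[1][1] + B[1][2] = 2 + 6 = 8, A[1][2] + B[2][2] = -4 + -2 = -6) = -6 (attained at k = 2)
  C[2][0] = min over k of (A[2][0] + B[0][0] = 5 + 1 = 6, A[2][1] + B[1][0] = 9 + 0 = 9, A[2][2] + B[2][0] = 2 + -5 = -3) = -3 (attained at k = 2)
  C[2][1] = min over k of (A[2][0] + B[0][1] = 5 + -2 = 3, A[2][1] + B[1][1] = 9 + -1 = 8, A[2][2] + B[2][1] = 2 + 2 = 4) = 3 (attained at k = 0)
  C[2][2] = min over k of (A[2][0] + B[0][2] = 5 + -4 = 1, A[2][1] + B[1][2] = 9 + 6 = 15, A[2][2] + B[2][2] = 2 + -2 = 0) = 0 (attained at k = 2)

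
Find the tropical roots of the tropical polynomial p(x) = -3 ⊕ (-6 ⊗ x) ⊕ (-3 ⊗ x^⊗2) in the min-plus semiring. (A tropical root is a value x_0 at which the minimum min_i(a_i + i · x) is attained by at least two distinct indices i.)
Roots: {-3, 3}

Each tropical root is a break point of the lower envelope of the lines y = a_i + i · x (there are 3 lines, with slopes 0, 1, ..., 2). Only the lines that attain the minimum somewhere contribute to roots; other lines are dominated. Here the surviving (envelope) indices are i = 2, i = 1, i = 0.
Intersections between consecutive envelope lines give the roots: for adjacent envelope indices i < j the intersection is x = (a_i − a_j) / (j − i). Reading off the sorted break points: {-3, 3}.
Verification: at each break x_0, at least two indices attain the minimum of min_i(a_i + i · x_0).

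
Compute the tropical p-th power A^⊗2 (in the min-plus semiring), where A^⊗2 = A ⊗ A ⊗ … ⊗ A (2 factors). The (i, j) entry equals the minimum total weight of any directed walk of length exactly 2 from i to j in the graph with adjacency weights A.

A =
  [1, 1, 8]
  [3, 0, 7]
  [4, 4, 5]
A^⊗2 =
  [2, 1, 8]
  [3, 0, 7]
  [5, 4, 10]

Each entry (A^⊗2)_ij equals the minimum over all length-2 walks i = v_0 → v_1 → … → v_2 = j of Σ_t A[v_t][v_{t+1}]. For example, for (i, j) = (0, 2) we minimise over 3 possible intermediate vertex sequences; the minimum is 8, attained along the walk 0 → 1 → 2.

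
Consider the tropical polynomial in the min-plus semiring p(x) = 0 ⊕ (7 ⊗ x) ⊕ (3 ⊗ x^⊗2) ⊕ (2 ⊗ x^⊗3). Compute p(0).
p(0) = 0

A tropical monomial a ⊗ x^⊗i evaluates to a + i · x. Evaluating each term at x = 0:
  Term 0 contributes 0 + 0 · 0 = 0
  Term 1 contributes 7 + 1 · 0 = 7
  Term 2 contributes 3 + 2 · 0 = 3
  Term 3 contributes 2 + 3 · 0 = 2
p(0) = ⊕ of these = min[0, 7, 3, 2] = 0.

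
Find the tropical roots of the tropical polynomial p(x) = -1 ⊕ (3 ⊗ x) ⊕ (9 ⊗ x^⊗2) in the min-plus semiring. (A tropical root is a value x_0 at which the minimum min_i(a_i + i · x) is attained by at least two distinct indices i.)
Roots: {-6, -4}

Each tropical root is a break point of the lower envelope of the lines y = a_i + i · x (there are 3 lines, with slopes 0, 1, ..., 2). Only the lines that attain the minimum somewhere contribute to roots; other lines are dominated. Here the surviving (envelope) indices are i = 2, i = 1, i = 0.
Intersections between consecutive envelope lines give the roots: for adjacent envelope indices i < j the intersection is x = (a_i − a_j) / (j − i). Reading off the sorted break points: {-6, -4}.
Verification: at each break x_0, at least two indices attain the minimum of min_i(a_i + i · x_0).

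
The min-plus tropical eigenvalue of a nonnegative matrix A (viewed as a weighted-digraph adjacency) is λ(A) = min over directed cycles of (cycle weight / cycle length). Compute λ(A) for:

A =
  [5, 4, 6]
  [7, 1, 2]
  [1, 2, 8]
λ(A) = 1

Enumerate directed cycles and compute their means (weight / length). Sample:
  cycle 0 → 0: weight = 5, length = 1, mean = 5/1 ≈ 5.000
  cycle 1 → 1: weight = 1, length = 1, mean = 1/1 ≈ 1.000
  cycle 2 → 2: weight = 8, length = 1, mean = 8/1 ≈ 8.000
  cycle 0 → 1 → 0: weight = 11, length = 2, mean = 11/2 ≈ 5.500
  cycle 0 → 2 → 0: weight = 7, length = 2, mean = 7/2 ≈ 3.500
  cycle 1 → 0 → 1: weight = 11, length = 2, mean = 11/2 ≈ 5.500
Minimum mean = 1.000, attained e.g. along the cycle 1 → 1 with weight 1 and length 1. So λ(A) = 1/1 = 1.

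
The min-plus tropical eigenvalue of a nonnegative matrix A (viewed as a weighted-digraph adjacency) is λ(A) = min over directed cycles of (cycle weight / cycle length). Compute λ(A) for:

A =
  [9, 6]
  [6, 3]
λ(A) = 3

Enumerate directed cycles and compute their means (weight / length). Sample:
  cycle 0 → 0: weight = 9, length = 1, mean = 9/1 ≈ 9.000
  cycle 1 → 1: weight = 3, length = 1, mean = 3/1 ≈ 3.000
  cycle 0 → 1 → 0: weight = 12, length = 2, mean = 12/2 ≈ 6.000
  cycle 1 → 0 → 1: weight = 12, length = 2, mean = 12/2 ≈ 6.000
Minimum mean = 3.000, attained e.g. along the cycle 1 → 1 with weight 3 and length 1. So λ(A) = 3/1 = 3.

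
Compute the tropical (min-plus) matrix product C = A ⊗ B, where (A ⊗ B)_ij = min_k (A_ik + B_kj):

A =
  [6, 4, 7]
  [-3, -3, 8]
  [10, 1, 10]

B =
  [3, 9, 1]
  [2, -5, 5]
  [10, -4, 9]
A ⊗ B =
  [6, -1, 7]
  [-1, -8, -2]
  [3, -4, 6]

Apply the min-plus product entry-by-entry:
  C[0][0] = min over k of (A[0][0] + B[0][0] = 6 + 3 = 9, A[0][1] + B[1][0] = 4 + 2 = 6, A[0][2] + B[2][0] = 7 + 10 = 17) = 6 (attained at k = 1)
  C[0][1] = min over k of (A[0][0] + B[0][1] = 6 + 9 = 15, A[0][1] + B[1][1] = 4 + -5 = -1, A[0][2] + B[2][1] = 7 + -4 = 3) = -1 (attained at k = 1)
  C[0][2] = min over k of (A[0][0] + B[0][2] = 6 + 1 = 7, A[0][1] + B[1][2] = 4 + 5 = 9, A[0][2] + B[2][2] = 7 + 9 = 16) = 7 (attained at k = 0)
  C[1][0] = min over k of (A[1][0] + B[0][0] = -3 + 3 = 0, A[1][1] + B[1][0] = -3 + 2 = -1, A[1][2] + B[2][0] = 8 + 10 = 18) = -1 (attained at k = 1)
  C[1][1] = min over k of (A[1][0] + B[0][1] = -3 + 9 = 6, A[1][1] + B[1][1] = -3 + -5 = -8, A[1][2] + B[2][1] = 8 + -4 = 4) = -8 (attained at k = 1)
  C[1][2] = min over k of (A[1][0] + B[0][2] = -3 + 1 = -2, A[1][1] + B[1][2] = -3 + 5 = 2, A[1][2] + B[2][2] = 8 + 9 = 17) = -2 (attained at k = 0)
  C[2][0] = min over k of (A[2][0] + B[0][0] = 10 + 3 = 13, A[2][1] + B[1][0] = 1 + 2 = 3, A[2][2] + B[2][0] = 10 + 10 = 20) = 3 (attained at k = 1)
  C[2][1] = min over k of (A[2][0] + B[0][1] = 10 + 9 = 19, A[2][1] + B[1][1] = 1 + -5 = -4, A[2][2] + B[2][1] = 10 + -4 = 6) = -4 (attained at k = 1)
  C[2][2] = min over k of (A[2][0] + B[0][2] = 10 + 1 = 11, A[2][1] + B[1][2] = 1 + 5 = 6, A[2][2] + B[2][2] = 10 + 9 = 19) = 6 (attained at k = 1)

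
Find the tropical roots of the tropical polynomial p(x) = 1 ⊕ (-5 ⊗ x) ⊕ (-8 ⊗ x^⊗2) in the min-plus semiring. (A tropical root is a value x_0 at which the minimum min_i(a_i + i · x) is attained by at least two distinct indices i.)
Roots: {3, 6}

Each tropical root is a break point of the lower envelope of the lines y = a_i + i · x (there are 3 lines, with slopes 0, 1, ..., 2). Only the lines that attain the minimum somewhere contribute to roots; other lines are dominated. Here the surviving (envelope) indices are i = 2, i = 1, i = 0.
Intersections between consecutive envelope lines give the roots: for adjacent envelope indices i < j the intersection is x = (a_i − a_j) / (j − i). Reading off the sorted break points: {3, 6}.
Verification: at each break x_0, at least two indices attain the minimum of min_i(a_i + i · x_0).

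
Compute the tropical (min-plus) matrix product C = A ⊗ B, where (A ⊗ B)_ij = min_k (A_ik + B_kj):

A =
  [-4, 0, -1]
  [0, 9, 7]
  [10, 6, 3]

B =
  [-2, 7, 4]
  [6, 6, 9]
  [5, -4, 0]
A ⊗ B =
  [-6, -5, -1]
  [-2, 3, 4]
  [8, -1, 3]

Apply the min-plus product entry-by-entry:
  C[0][0] = min over k of (A[0][0] + B[0][0] = -4 + -2 = -6, A[0][1] + B[1][0] = 0 + 6 = 6, A[0][2] + B[2][0] = -1 + 5 = 4) = -6 (attained at k = 0)
  C[0][1] = min over k of (A[0][0] + B[0][1] = -4 + 7 = 3, A[0][1] + B[1][1] = 0 + 6 = 6, A[0][2] + B[2][1] = -1 + -4 = -5) = -5 (attained at k = 2)
  C[0][2] = min over k of (A[0][0] + B[0][2] = -4 + 4 = 0, A[0][1] + B[1][2] = 0 + 9 = 9, A[0][2] + B[2][2] = -1 + 0 = -1) = -1 (attained at k = 2)
  C[1][0] = min over k of (A[1][0] + B[0][0] = 0 + -2 = -2, A[1][1] + B[1][0] = 9 + 6 = 15, A[1][2] + B[2][0] = 7 + 5 = 12) = -2 (attained at k = 0)
  C[1][1] = min over k of (A[1][0] + B[0][1] = 0 + 7 = 7, A[1][1] + B[1][1] = 9 + 6 = 15, A[1][2] + B[2][1] = 7 + -4 = 3) = 3 (attained at k = 2)
  C[1][2] = min over k of (A[1][0] + B[0][2] = 0 + 4 = 4, A[1][1] + B[1][2] = 9 + 9 = 18, A[1][2] + B[2][2] = 7 + 0 = 7) = 4 (attained at k = 0)
  C[2][0] = min over k of (A[2][0] + B[0][0] = 10 + -2 = 8, A[2][1] + B[1][0] = 6 + 6 = 12, A[2][2] + B[2][0] = 3 + 5 = 8) = 8 (attained at k = 0)
  C[2][1] = min over k of (A[2][0] + B[0][1] = 10 + 7 = 17, A[2][1] + B[1][1] = 6 + 6 = 12, A[2][2] + B[2][1] = 3 + -4 = -1) = -1 (attained at k = 2)
  C[2][2] = min over k of (A[2][0] + B[0][2] = 10 + 4 = 14, A[2][1] + B[1][2] = 6 + 9 = 15, A[2][2] + B[2][2] = 3 + 0 = 3) = 3 (attained at k = 2)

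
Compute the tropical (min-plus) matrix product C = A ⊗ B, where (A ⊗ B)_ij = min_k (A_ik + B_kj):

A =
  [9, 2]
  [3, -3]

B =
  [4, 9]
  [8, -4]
A ⊗ B =
  [10, -2]
  [5, -7]

Apply the min-plus product entry-by-entry:
  C[0][0] = min over k of (A[0][0] + B[0][0] = 9 + 4 = 13, A[0][1] + B[1][0] = 2 + 8 = 10) = 10 (attained at k = 1)
  C[0][1] = min over k of (A[0][0] + B[0][1] = 9 + 9 = 18, A[0][1] + B[1][1] = 2 + -4 = -2) = -2 (attained at k = 1)
  C[1][0] = min over k of (A[1][0] + B[0][0] = 3 + 4 = 7, A[1][1] + B[1][0] = -3 + 8 = 5) = 5 (attained at k = 1)
  C[1][1] = min over k of (A[1][0] + B[0][1] = 3 + 9 = 12, A[1][1] + B[1][1] = -3 + -4 = -7) = -7 (attained at k = 1)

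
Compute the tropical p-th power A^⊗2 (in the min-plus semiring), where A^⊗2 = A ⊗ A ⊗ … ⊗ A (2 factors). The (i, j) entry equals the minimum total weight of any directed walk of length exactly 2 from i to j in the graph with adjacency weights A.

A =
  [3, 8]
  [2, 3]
A^⊗2 =
  [6, 11]
  [5, 6]

Each entry (A^⊗2)_ij equals the minimum over all length-2 walks i = v_0 → v_1 → … → v_2 = j of Σ_t A[v_t][v_{t+1}]. For example, for (i, j) = (0, 1) we minimise over 2 possible intermediate vertex sequences; the minimum is 11, attained along the walk 0 → 0 → 1.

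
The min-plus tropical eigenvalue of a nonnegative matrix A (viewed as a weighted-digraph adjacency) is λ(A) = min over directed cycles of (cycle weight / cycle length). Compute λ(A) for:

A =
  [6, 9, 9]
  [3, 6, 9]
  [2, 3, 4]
λ(A) = 4

Enumerate directed cycles and compute their means (weight / length). Sample:
  cycle 0 → 0: weight = 6, length = 1, mean = 6/1 ≈ 6.000
  cycle 1 → 1: weight = 6, length = 1, mean = 6/1 ≈ 6.000
  cycle 2 → 2: weight = 4, length = 1, mean = 4/1 ≈ 4.000
  cycle 0 → 1 → 0: weight = 12, length = 2, mean = 12/2 ≈ 6.000
  cycle 0 → 2 → 0: weight = 11, length = 2, mean = 11/2 ≈ 5.500
  cycle 1 → 0 → 1: weight = 12, length = 2, mean = 12/2 ≈ 6.000
Minimum mean = 4.000, attained e.g. along the cycle 2 → 2 with weight 4 and length 1. So λ(A) = 4/1 = 4.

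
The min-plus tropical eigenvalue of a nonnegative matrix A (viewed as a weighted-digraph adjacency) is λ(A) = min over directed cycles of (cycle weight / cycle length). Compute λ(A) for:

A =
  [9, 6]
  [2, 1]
λ(A) = 1

Enumerate directed cycles and compute their means (weight / length). Sample:
  cycle 0 → 0: weight = 9, length = 1, mean = 9/1 ≈ 9.000
  cycle 1 → 1: weight = 1, length = 1, mean = 1/1 ≈ 1.000
  cycle 0 → 1 → 0: weight = 8, length = 2, mean = 8/2 ≈ 4.000
  cycle 1 → 0 → 1: weight = 8, length = 2, mean = 8/2 ≈ 4.000
Minimum mean = 1.000, attained e.g. along the cycle 1 → 1 with weight 1 and length 1. So λ(A) = 1/1 = 1.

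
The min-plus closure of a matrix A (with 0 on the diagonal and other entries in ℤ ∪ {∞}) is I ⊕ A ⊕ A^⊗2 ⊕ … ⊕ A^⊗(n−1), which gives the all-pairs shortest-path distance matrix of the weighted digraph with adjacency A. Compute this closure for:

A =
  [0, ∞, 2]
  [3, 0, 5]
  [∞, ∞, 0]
Closure =
  [0, ∞, 2]
  [3, 0, 5]
  [∞, ∞, 0]

This is the Floyd-Warshall all-pairs shortest-path computation. For each intermediate vertex k = 0, 1, …, 2, update dist[i][j] ← min(dist[i][j], dist[i][k] + dist[k][j]). The final matrix gives, for each (i, j), the minimum total weight of any directed path from i to j (possibly empty when i = j).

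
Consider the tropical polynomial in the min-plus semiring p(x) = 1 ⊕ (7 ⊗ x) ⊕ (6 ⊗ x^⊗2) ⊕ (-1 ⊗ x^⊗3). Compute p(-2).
p(-2) = -7

A tropical monomial a ⊗ x^⊗i evaluates to a + i · x. Evaluating each term at x = -2:
  Term 0 contributes 1 + 0 · -2 = 1
  Term 1 contributes 7 + 1 · -2 = 5
  Term 2 contributes 6 + 2 · -2 = 2
  Term 3 contributes -1 + 3 · -2 = -7
p(-2) = ⊕ of these = min[1, 5, 2, -7] = -7.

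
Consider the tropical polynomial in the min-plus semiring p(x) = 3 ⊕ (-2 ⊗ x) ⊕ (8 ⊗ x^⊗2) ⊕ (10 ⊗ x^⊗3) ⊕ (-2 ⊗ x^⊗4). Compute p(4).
p(4) = 2

A tropical monomial a ⊗ x^⊗i evaluates to a + i · x. Evaluating each term at x = 4:
  Term 0 contributes 3 + 0 · 4 = 3
  Term 1 contributes -2 + 1 · 4 = 2
  Term 2 contributes 8 + 2 · 4 = 16
  Term 3 contributes 10 + 3 · 4 = 22
  Term 4 contributes -2 + 4 · 4 = 14
p(4) = ⊕ of these = min[3, 2, 16, 22, 14] = 2.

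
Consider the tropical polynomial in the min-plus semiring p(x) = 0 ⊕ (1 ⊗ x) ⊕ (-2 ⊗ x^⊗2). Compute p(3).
p(3) = 0

A tropical monomial a ⊗ x^⊗i evaluates to a + i · x. Evaluating each term at x = 3:
  Term 0 contributes 0 + 0 · 3 = 0
  Term 1 contributes 1 + 1 · 3 = 4
  Term 2 contributes -2 + 2 · 3 = 4
p(3) = ⊕ of these = min[0, 4, 4] = 0.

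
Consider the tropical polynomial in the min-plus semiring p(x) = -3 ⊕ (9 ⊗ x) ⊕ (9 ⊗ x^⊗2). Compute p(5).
p(5) = -3

A tropical monomial a ⊗ x^⊗i evaluates to a + i · x. Evaluating each term at x = 5:
  Term 0 contributes -3 + 0 · 5 = -3
  Term 1 contributes 9 + 1 · 5 = 14
  Term 2 contributes 9 + 2 · 5 = 19
p(5) = ⊕ of these = min[-3, 14, 19] = -3.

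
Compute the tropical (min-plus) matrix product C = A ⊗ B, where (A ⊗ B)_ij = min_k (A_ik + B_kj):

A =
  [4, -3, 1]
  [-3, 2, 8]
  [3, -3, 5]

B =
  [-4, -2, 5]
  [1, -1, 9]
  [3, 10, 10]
A ⊗ B =
  [-2, -4, 6]
  [-7, -5, 2]
  [-2, -4, 6]

Apply the min-plus product entry-by-entry:
  C[0][0] = min over k of (A[0][0] + B[0][0] = 4 + -4 = 0, A[0][1] + B[1][0] = -3 + 1 = -2, A[0][2] + B[2][0] = 1 + 3 = 4) = -2 (attained at k = 1)
  C[0][1] = min over k of (A[0][0] + B[0][1] = 4 + -2 = 2, A[0][1] + B[1][1] = -3 + -1 = -4, A[0][2] + B[2][1] = 1 + 10 = 11) = -4 (attained at k = 1)
  C[0][2] = min over k of (A[0][0] + B[0][2] = 4 + 5 = 9, A[0][1] + B[1][2] = -3 + 9 = 6, A[0][2] + B[2][2] = 1 + 10 = 11) = 6 (attained at k = 1)
  C[1][0] = min over k of (A[1][0] + B[0][0] = -3 + -4 = -7, A[1][1] + B[1][0] = 2 + 1 = 3, A[1][2] + B[2][0] = 8 + 3 = 11) = -7 (attained at k = 0)
  C[1][1] = min over k of (A[1][0] + B[0][1] = -3 + -2 = -5, A[1][1] + B[1][1] = 2 + -1 = 1, A[1][2] + B[2][1] = 8 + 10 = 18) = -5 (attained at k = 0)
  C[1][2] = min over k of (A[1][0] + B[0][2] = -3 + 5 = 2, A[1][1] + B[1][2] = 2 + 9 = 11, A[1][2] + B[2][2] = 8 + 10 = 18) = 2 (attained at k = 0)
  C[2][0] = min over k of (A[2][0] + B[0][0] = 3 + -4 = -1, A[2][1] + B[1][0] = -3 + 1 = -2, A[2][2] + B[2][0] = 5 + 3 = 8) = -2 (attained at k = 1)
  C[2][1] = min over k of (A[2][0] + B[0][1] = 3 + -2 = 1, A[2][1] + B[1][1] = -3 + -1 = -4, A[2][2] + B[2][1] = 5 + 10 = 15) = -4 (attained at k = 1)
  C[2][2] = min over k of (A[2][0] + B[0][2] = 3 + 5 = 8, A[2][1] + B[1][2] = -3 + 9 = 6, A[2][2] + B[2][2] = 5 + 10 = 15) = 6 (attained at k = 1)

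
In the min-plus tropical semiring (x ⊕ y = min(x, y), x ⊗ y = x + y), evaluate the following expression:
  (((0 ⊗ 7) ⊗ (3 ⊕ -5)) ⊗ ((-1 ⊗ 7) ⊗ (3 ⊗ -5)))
(((0 ⊗ 7) ⊗ (3 ⊕ -5)) ⊗ ((-1 ⊗ 7) ⊗ (3 ⊗ -5))) = 6

Expand innermost to outermost. Recall ⊕ takes the minimum of its arguments and ⊗ takes their sum. Working out the expression (((0 ⊗ 7) ⊗ (3 ⊕ -5)) ⊗ ((-1 ⊗ 7) ⊗ (3 ⊗ -5))) gives 6.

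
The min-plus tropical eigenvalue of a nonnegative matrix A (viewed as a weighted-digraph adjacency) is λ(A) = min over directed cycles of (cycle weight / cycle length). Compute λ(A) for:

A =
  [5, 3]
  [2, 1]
λ(A) = 1

Enumerate directed cycles and compute their means (weight / length). Sample:
  cycle 0 → 0: weight = 5, length = 1, mean = 5/1 ≈ 5.000
  cycle 1 → 1: weight = 1, length = 1, mean = 1/1 ≈ 1.000
  cycle 0 → 1 → 0: weight = 5, length = 2, mean = 5/2 ≈ 2.500
  cycle 1 → 0 → 1: weight = 5, length = 2, mean = 5/2 ≈ 2.500
Minimum mean = 1.000, attained e.g. along the cycle 1 → 1 with weight 1 and length 1. So λ(A) = 1/1 = 1.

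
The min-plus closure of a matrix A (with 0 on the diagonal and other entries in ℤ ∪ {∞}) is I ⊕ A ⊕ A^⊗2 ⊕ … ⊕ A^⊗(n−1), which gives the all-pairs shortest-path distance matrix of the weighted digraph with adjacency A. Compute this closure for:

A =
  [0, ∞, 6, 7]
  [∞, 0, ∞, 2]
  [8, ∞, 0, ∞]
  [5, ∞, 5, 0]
Closure =
  [0, ∞, 6, 7]
  [7, 0, 7, 2]
  [8, ∞, 0, 15]
  [5, ∞, 5, 0]

This is the Floyd-Warshall all-pairs shortest-path computation. For each intermediate vertex k = 0, 1, …, 3, update dist[i][j] ← min(dist[i][j], dist[i][k] + dist[k][j]). The final matrix gives, for each (i, j), the minimum total weight of any directed path from i to j (possibly empty when i = j).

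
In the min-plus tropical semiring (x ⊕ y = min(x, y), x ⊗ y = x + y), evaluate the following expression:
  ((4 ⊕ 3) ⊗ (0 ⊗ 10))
((4 ⊕ 3) ⊗ (0 ⊗ 10)) = 13

Expand innermost to outermost. Recall ⊕ takes the minimum of its arguments and ⊗ takes their sum. Working out the expression ((4 ⊕ 3) ⊗ (0 ⊗ 10)) gives 13.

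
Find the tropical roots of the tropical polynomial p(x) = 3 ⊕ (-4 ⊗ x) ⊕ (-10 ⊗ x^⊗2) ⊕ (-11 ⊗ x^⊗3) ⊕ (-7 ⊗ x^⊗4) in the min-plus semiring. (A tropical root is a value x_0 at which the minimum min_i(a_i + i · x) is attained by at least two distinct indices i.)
Roots: {-4, 1, 6, 7}

Each tropical root is a break point of the lower envelope of the lines y = a_i + i · x (there are 5 lines, with slopes 0, 1, ..., 4). Only the lines that attain the minimum somewhere contribute to roots; other lines are dominated. Here the surviving (envelope) indices are i = 4, i = 3, i = 2, i = 1, i = 0.
Intersections between consecutive envelope lines give the roots: for adjacent envelope indices i < j the intersection is x = (a_i − a_j) / (j − i). Reading off the sorted break points: {-4, 1, 6, 7}.
Verification: at each break x_0, at least two indices attain the minimum of min_i(a_i + i · x_0).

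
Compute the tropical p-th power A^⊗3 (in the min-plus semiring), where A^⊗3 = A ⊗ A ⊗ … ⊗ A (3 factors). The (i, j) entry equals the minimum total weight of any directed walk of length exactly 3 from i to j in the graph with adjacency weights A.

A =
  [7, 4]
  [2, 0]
A^⊗3 =
  [6, 4]
  [2, 0]

Each entry (A^⊗3)_ij equals the minimum over all length-3 walks i = v_0 → v_1 → … → v_3 = j of Σ_t A[v_t][v_{t+1}]. For example, for (i, j) = (0, 1) we minimise over 4 possible intermediate vertex sequences; the minimum is 4, attained along the walk 0 → 1 → 1 → 1.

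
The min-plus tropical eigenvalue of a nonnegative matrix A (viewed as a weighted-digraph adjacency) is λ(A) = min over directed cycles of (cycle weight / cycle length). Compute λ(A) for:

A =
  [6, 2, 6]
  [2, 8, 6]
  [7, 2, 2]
λ(A) = 2

Enumerate directed cycles and compute their means (weight / length). Sample:
  cycle 0 → 0: weight = 6, length = 1, mean = 6/1 ≈ 6.000
  cycle 1 → 1: weight = 8, length = 1, mean = 8/1 ≈ 8.000
  cycle 2 → 2: weight = 2, length = 1, mean = 2/1 ≈ 2.000
  cycle 0 → 1 → 0: weight = 4, length = 2, mean = 4/2 ≈ 2.000
  cycle 0 → 2 → 0: weight = 13, length = 2, mean = 13/2 ≈ 6.500
  cycle 1 → 0 → 1: weight = 4, length = 2, mean = 4/2 ≈ 2.000
Minimum mean = 2.000, attained e.g. along the cycle 2 → 2 with weight 2 and length 1. So λ(A) = 2/1 = 2.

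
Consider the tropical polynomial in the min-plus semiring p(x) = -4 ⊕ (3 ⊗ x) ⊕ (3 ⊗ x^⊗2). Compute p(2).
p(2) = -4

A tropical monomial a ⊗ x^⊗i evaluates to a + i · x. Evaluating each term at x = 2:
  Term 0 contributes -4 + 0 · 2 = -4
  Term 1 contributes 3 + 1 · 2 = 5
  Term 2 contributes 3 + 2 · 2 = 7
p(2) = ⊕ of these = min[-4, 5, 7] = -4.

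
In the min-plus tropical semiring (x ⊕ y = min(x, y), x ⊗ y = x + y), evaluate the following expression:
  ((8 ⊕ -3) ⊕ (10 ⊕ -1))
((8 ⊕ -3) ⊕ (10 ⊕ -1)) = -3

Expand innermost to outermost. Recall ⊕ takes the minimum of its arguments and ⊗ takes their sum. Working out the expression ((8 ⊕ -3) ⊕ (10 ⊕ -1)) gives -3.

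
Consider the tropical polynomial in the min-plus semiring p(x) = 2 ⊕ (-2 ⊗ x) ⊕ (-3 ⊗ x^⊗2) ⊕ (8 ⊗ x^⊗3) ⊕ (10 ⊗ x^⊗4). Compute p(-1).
p(-1) = -5

A tropical monomial a ⊗ x^⊗i evaluates to a + i · x. Evaluating each term at x = -1:
  Term 0 contributes 2 + 0 · -1 = 2
  Term 1 contributes -2 + 1 · -1 = -3
  Term 2 contributes -3 + 2 · -1 = -5
  Term 3 contributes 8 + 3 · -1 = 5
  Term 4 contributes 10 + 4 · -1 = 6
p(-1) = ⊕ of these = min[2, -3, -5, 5, 6] = -5.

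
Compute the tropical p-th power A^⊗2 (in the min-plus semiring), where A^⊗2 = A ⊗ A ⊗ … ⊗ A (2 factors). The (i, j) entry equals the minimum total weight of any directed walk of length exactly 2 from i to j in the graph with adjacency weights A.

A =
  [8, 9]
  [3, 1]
A^⊗2 =
  [12, 10]
  [4, 2]

Each entry (A^⊗2)_ij equals the minimum over all length-2 walks i = v_0 → v_1 → … → v_2 = j of Σ_t A[v_t][v_{t+1}]. For example, for (i, j) = (0, 1) we minimise over 2 possible intermediate vertex sequences; the minimum is 10, attained along the walk 0 → 1 → 1.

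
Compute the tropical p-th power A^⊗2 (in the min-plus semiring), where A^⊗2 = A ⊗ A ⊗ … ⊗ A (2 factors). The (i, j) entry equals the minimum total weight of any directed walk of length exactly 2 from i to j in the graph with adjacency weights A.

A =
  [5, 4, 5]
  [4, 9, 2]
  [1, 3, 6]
A^⊗2 =
  [6, 8, 6]
  [3, 5, 8]
  [6, 5, 5]

Each entry (A^⊗2)_ij equals the minimum over all length-2 walks i = v_0 → v_1 → … → v_2 = j of Σ_t A[v_t][v_{t+1}]. For example, for (i, j) = (0, 2) we minimise over 3 possible intermediate vertex sequences; the minimum is 6, attained along the walk 0 → 1 → 2.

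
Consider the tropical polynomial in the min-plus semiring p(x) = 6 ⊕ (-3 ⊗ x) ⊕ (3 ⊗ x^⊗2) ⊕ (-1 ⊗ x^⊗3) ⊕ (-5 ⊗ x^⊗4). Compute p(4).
p(4) = 1

A tropical monomial a ⊗ x^⊗i evaluates to a + i · x. Evaluating each term at x = 4:
  Term 0 contributes 6 + 0 · 4 = 6
  Term 1 contributes -3 + 1 · 4 = 1
  Term 2 contributes 3 + 2 · 4 = 11
  Term 3 contributes -1 + 3 · 4 = 11
  Term 4 contributes -5 + 4 · 4 = 11
p(4) = ⊕ of these = min[6, 1, 11, 11, 11] = 1.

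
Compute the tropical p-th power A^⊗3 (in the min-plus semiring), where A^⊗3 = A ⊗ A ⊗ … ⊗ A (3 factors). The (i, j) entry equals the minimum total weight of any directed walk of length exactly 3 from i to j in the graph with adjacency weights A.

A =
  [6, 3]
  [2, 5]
A^⊗3 =
  [10, 8]
  [7, 10]

Each entry (A^⊗3)_ij equals the minimum over all length-3 walks i = v_0 → v_1 → … → v_3 = j of Σ_t A[v_t][v_{t+1}]. For example, for (i, j) = (0, 1) we minimise over 4 possible intermediate vertex sequences; the minimum is 8, attained along the walk 0 → 1 → 0 → 1.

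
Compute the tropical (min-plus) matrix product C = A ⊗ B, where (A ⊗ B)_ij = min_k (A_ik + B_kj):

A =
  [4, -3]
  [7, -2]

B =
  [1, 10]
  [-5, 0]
A ⊗ B =
  [-8, -3]
  [-7, -2]

Apply the min-plus product entry-by-entry:
  C[0][0] = min over k of (A[0][0] + B[0][0] = 4 + 1 = 5, A[0][1] + B[1][0] = -3 + -5 = -8) = -8 (attained at k = 1)
  C[0][1] = min over k of (A[0][0] + B[0][1] = 4 + 10 = 14, A[0][1] + B[1][1] = -3 + 0 = -3) = -3 (attained at k = 1)
  C[1][0] = min over k of (A[1][0] + B[0][0] = 7 + 1 = 8, A[1][1] + B[1][0] = -2 + -5 = -7) = -7 (attained at k = 1)
  C[1][1] = min over k of (A[1][0] + B[0][1] = 7 + 10 = 17, A[1][1] + B[1][1] = -2 + 0 = -2) = -2 (attained at k = 1)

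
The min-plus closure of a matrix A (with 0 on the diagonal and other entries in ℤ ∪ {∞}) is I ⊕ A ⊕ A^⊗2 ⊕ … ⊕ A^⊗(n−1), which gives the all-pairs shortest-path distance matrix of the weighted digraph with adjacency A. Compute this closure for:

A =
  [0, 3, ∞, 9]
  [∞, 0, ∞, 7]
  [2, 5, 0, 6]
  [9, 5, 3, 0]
Closure =
  [0, 3, 12, 9]
  [12, 0, 10, 7]
  [2, 5, 0, 6]
  [5, 5, 3, 0]

This is the Floyd-Warshall all-pairs shortest-path computation. For each intermediate vertex k = 0, 1, …, 3, update dist[i][j] ← min(dist[i][j], dist[i][k] + dist[k][j]). The final matrix gives, for each (i, j), the minimum total weight of any directed path from i to j (possibly empty when i = j).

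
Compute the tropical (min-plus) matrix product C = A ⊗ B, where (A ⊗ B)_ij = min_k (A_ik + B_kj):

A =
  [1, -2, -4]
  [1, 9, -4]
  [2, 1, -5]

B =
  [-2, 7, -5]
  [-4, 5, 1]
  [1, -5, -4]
A ⊗ B =
  [-6, -9, -8]
  [-3, -9, -8]
  [-4, -10, -9]

Apply the min-plus product entry-by-entry:
  C[0][0] = min over k of (A[0][0] + B[0][0] = 1 + -2 = -1, A[0][1] + B[1][0] = -2 + -4 = -6, A[0][2] + B[2][0] = -4 + 1 = -3) = -6 (attained at k = 1)
  C[0][1] = min over k of (A[0][0] + B[0][1] = 1 + 7 = 8, A[0][1] + B[1][1] = -2 + 5 = 3, A[0][2] + B[2][1] = -4 + -5 = -9) = -9 (attained at k = 2)
  C[0][2] = min over k of (A[0][0] + B[0][2] = 1 + -5 = -4, A[0][1] + B[1][2] = -2 + 1 = -1, A[0][2] + B[2][2] = -4 + -4 = -8) = -8 (attained at k = 2)
  C[1][0] = min over k of (A[1][0] + B[0][0] = 1 + -2 = -1, A[1][1] + B[1][0] = 9 + -4 = 5, A[1][2] + B[2][0] = -4 + 1 = -3) = -3 (attained at k = 2)
  C[1][1] = min over k of (A[1][0] + B[0][1] = 1 + 7 = 8, A[1][1] + B[1][1] = 9 + 5 = 14, A[1][2] + B[2][1] = -4 + -5 = -9) = -9 (attained at k = 2)
  C[1][2] = min over k of (A[1][0] + B[0][2] = 1 + -5 = -4, A[1][1] + B[1][2] = 9 + 1 = 10, A[1][2] + B[2][2] = -4 + -4 = -8) = -8 (attained at k = 2)
  C[2][0] = min over k of (A[2][0] + B[0][0] = 2 + -2 = 0, A[2][1] + B[1][0] = 1 + -4 = -3, A[2][2] + B[2][0] = -5 + 1 = -4) = -4 (attained at k = 2)
  C[2][1] = min over k of (A[2][0] + B[0][1] = 2 + 7 = 9, A[2][1] + B[1][1] = 1 + 5 = 6, A[2][2] + B[2][1] = -5 + -5 = -10) = -10 (attained at k = 2)
  C[2][2] = min over k of (A[2][0] + B[0][2] = 2 + -5 = -3, A[2][1] + B[1][2] = 1 + 1 = 2, A[2][2] + B[2][2] = -5 + -4 = -9) = -9 (attained at k = 2)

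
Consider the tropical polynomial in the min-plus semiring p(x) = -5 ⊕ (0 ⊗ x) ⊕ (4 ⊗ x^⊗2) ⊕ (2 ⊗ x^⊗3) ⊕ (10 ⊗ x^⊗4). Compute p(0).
p(0) = -5

A tropical monomial a ⊗ x^⊗i evaluates to a + i · x. Evaluating each term at x = 0:
  Term 0 contributes -5 + 0 · 0 = -5
  Term 1 contributes 0 + 1 · 0 = 0
  Term 2 contributes 4 + 2 · 0 = 4
  Term 3 contributes 2 + 3 · 0 = 2
  Term 4 contributes 10 + 4 · 0 = 10
p(0) = ⊕ of these = min[-5, 0, 4, 2, 10] = -5.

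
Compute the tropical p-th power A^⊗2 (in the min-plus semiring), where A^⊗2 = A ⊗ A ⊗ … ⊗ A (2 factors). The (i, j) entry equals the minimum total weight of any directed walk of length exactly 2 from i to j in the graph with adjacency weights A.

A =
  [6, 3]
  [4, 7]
A^⊗2 =
  [7, 9]
  [10, 7]

Each entry (A^⊗2)_ij equals the minimum over all length-2 walks i = v_0 → v_1 → … → v_2 = j of Σ_t A[v_t][v_{t+1}]. For example, for (i, j) = (0, 1) we minimise over 2 possible intermediate vertex sequences; the minimum is 9, attained along the walk 0 → 0 → 1.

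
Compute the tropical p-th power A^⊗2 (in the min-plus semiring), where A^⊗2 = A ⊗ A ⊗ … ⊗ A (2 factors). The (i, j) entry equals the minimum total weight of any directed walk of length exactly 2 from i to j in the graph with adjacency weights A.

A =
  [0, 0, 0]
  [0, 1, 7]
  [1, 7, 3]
A^⊗2 =
  [0, 0, 0]
  [0, 0, 0]
  [1, 1, 1]

Each entry (A^⊗2)_ij equals the minimum over all length-2 walks i = v_0 → v_1 → … → v_2 = j of Σ_t A[v_t][v_{t+1}]. For example, for (i, j) = (0, 2) we minimise over 3 possible intermediate vertex sequences; the minimum is 0, attained along the walk 0 → 0 → 2.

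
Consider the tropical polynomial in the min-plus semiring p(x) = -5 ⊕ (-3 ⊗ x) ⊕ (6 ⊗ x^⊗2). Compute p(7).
p(7) = -5

A tropical monomial a ⊗ x^⊗i evaluates to a + i · x. Evaluating each term at x = 7:
  Term 0 contributes -5 + 0 · 7 = -5
  Term 1 contributes -3 + 1 · 7 = 4
  Term 2 contributes 6 + 2 · 7 = 20
p(7) = ⊕ of these = min[-5, 4, 20] = -5.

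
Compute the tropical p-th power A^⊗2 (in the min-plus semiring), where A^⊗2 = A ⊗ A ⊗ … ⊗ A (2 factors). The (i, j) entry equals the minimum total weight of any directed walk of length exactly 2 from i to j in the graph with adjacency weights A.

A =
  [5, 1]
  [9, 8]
A^⊗2 =
  [10, 6]
  [14, 10]

Each entry (A^⊗2)_ij equals the minimum over all length-2 walks i = v_0 → v_1 → … → v_2 = j of Σ_t A[v_t][v_{t+1}]. For example, for (i, j) = (0, 1) we minimise over 2 possible intermediate vertex sequences; the minimum is 6, attained along the walk 0 → 0 → 1.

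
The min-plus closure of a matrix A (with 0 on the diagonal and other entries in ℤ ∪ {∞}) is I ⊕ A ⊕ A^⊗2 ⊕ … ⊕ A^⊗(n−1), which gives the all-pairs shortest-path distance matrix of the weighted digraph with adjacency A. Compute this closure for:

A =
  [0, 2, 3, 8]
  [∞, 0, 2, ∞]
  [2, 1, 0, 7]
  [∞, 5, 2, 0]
Closure =
  [0, 2, 3, 8]
  [4, 0, 2, 9]
  [2, 1, 0, 7]
  [4, 3, 2, 0]

This is the Floyd-Warshall all-pairs shortest-path computation. For each intermediate vertex k = 0, 1, …, 3, update dist[i][j] ← min(dist[i][j], dist[i][k] + dist[k][j]). The final matrix gives, for each (i, j), the minimum total weight of any directed path from i to j (possibly empty when i = j).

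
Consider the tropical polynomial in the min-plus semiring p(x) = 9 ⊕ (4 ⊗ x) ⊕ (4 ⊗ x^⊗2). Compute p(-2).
p(-2) = 0

A tropical monomial a ⊗ x^⊗i evaluates to a + i · x. Evaluating each term at x = -2:
  Term 0 contributes 9 + 0 · -2 = 9
  Term 1 contributes 4 + 1 · -2 = 2
  Term 2 contributes 4 + 2 · -2 = 0
p(-2) = ⊕ of these = min[9, 2, 0] = 0.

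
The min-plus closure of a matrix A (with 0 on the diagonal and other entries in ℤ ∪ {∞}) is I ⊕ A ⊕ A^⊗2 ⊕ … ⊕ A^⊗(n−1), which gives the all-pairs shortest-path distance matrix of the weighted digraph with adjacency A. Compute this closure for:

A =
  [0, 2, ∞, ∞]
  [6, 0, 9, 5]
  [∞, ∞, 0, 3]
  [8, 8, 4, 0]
Closure =
  [0, 2, 11, 7]
  [6, 0, 9, 5]
  [11, 11, 0, 3]
  [8, 8, 4, 0]

This is the Floyd-Warshall all-pairs shortest-path computation. For each intermediate vertex k = 0, 1, …, 3, update dist[i][j] ← min(dist[i][j], dist[i][k] + dist[k][j]). The final matrix gives, for each (i, j), the minimum total weight of any directed path from i to j (possibly empty when i = j).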